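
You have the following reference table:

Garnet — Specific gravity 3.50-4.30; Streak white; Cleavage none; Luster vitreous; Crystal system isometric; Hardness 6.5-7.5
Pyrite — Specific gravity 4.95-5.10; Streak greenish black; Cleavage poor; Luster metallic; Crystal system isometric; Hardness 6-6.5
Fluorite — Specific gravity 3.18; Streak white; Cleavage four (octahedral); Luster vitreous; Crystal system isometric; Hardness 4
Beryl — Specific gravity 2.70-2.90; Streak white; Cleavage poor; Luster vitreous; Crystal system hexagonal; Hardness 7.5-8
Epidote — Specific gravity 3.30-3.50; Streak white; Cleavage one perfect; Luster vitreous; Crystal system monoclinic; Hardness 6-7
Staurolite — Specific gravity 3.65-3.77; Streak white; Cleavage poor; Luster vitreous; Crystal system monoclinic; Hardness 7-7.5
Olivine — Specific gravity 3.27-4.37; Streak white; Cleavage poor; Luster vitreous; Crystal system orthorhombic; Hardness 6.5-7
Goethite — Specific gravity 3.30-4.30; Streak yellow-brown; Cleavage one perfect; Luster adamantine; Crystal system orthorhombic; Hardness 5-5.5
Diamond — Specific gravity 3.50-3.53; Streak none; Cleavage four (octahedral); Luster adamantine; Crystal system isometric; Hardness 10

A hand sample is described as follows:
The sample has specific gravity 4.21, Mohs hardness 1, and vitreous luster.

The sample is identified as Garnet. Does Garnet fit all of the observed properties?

Specific gravity 4.21 — consistent with Garnet (SG 3.50-4.30).
Mohs hardness 1 — Garnet has hardness 6.5-7.5; inconsistent.
Vitreous luster — consistent with Garnet (vitreous luster).
The hardness observation rules out Garnet.

Inconsistent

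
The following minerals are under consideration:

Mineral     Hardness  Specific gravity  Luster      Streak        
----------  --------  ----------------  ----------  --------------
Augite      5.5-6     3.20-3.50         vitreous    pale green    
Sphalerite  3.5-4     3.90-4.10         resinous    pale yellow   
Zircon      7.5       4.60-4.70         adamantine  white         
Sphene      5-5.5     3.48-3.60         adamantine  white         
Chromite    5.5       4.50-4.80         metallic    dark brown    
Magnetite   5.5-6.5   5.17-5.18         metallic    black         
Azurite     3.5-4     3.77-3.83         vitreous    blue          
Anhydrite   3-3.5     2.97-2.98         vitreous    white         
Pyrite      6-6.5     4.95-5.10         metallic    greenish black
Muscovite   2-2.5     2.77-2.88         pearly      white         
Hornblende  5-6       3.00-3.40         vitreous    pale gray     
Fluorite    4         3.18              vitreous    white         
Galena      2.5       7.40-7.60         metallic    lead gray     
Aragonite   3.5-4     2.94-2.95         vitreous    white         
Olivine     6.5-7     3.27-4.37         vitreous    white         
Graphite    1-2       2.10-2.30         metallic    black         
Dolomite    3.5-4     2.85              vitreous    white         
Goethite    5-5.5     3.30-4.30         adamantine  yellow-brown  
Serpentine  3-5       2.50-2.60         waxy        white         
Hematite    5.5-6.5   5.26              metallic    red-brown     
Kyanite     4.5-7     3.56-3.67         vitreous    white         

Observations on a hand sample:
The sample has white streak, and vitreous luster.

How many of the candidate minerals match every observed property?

White streak — leaves Zircon, Sphene, Anhydrite, Muscovite, Fluorite, Aragonite, Olivine, Dolomite, Serpentine, Kyanite.
Vitreous luster is inconsistent with Zircon, Sphene, Muscovite, Serpentine.
Consistent with every observation: Anhydrite, Aragonite, Dolomite, Fluorite, Kyanite, Olivine.
That is 6 minerals.

6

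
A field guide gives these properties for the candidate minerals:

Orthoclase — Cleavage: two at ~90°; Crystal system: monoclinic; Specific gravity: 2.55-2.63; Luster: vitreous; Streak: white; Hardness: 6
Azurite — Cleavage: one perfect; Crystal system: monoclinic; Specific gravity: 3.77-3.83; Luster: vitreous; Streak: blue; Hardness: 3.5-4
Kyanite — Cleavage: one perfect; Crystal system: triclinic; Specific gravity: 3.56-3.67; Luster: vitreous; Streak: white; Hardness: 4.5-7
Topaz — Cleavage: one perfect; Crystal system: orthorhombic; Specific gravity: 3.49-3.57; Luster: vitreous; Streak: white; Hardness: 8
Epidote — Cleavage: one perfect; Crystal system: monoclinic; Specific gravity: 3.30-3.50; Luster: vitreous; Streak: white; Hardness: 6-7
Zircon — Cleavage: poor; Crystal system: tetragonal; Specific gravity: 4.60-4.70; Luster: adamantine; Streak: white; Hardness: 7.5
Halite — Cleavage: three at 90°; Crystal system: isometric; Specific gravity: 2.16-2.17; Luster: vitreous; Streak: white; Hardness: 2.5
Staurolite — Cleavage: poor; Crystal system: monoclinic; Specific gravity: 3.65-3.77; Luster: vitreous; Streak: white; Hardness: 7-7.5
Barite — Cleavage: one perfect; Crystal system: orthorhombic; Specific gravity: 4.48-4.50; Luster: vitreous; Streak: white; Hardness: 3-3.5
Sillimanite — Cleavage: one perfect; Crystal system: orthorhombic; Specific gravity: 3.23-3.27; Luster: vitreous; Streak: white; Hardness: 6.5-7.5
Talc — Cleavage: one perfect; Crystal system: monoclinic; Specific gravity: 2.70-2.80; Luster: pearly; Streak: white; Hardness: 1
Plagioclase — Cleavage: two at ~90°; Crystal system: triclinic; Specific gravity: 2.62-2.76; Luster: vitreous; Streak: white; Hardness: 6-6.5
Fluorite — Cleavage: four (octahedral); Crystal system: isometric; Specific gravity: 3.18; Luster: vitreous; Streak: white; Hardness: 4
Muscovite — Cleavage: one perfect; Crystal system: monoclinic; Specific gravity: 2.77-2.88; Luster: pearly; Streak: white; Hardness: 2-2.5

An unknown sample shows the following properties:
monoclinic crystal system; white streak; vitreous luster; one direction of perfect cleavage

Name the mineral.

Epidote

Monoclinic crystal system: Orthoclase, Azurite, Epidote, Staurolite, Talc, Muscovite remain.
White streak excludes Azurite.
Vitreous luster eliminates Talc, Muscovite.
One direction of perfect cleavage: leaves Epidote.
Epidote is the sole remaining match.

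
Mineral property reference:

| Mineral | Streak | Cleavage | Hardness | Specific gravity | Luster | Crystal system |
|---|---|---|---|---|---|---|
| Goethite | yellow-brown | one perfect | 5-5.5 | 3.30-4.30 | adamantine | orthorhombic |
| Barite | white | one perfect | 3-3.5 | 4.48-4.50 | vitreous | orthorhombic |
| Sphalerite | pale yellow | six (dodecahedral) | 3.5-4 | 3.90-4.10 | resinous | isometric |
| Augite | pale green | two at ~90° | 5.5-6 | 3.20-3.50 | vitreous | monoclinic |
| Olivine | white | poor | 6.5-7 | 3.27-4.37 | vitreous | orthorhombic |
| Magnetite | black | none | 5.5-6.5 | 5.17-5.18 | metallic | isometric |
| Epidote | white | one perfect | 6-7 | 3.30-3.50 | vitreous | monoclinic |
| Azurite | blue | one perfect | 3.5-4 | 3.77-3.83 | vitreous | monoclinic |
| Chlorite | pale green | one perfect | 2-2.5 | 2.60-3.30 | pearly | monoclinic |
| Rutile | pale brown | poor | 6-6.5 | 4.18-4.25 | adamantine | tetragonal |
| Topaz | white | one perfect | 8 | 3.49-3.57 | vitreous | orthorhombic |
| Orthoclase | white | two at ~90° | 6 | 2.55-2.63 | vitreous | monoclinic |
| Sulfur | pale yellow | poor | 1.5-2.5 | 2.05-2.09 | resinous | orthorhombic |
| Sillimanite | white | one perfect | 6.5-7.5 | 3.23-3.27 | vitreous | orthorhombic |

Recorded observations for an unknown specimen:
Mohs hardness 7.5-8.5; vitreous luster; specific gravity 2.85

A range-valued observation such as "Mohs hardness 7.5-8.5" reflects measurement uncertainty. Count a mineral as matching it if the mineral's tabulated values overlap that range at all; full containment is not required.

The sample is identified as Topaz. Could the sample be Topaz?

Mohs hardness 7.5-8.5 — fits Topaz (hardness 8).
Vitreous luster — fits Topaz (vitreous luster).
Specific gravity 2.85 — Topaz has SG 3.49-3.57; inconsistent.
Specific gravity alone is enough to reject Topaz.

No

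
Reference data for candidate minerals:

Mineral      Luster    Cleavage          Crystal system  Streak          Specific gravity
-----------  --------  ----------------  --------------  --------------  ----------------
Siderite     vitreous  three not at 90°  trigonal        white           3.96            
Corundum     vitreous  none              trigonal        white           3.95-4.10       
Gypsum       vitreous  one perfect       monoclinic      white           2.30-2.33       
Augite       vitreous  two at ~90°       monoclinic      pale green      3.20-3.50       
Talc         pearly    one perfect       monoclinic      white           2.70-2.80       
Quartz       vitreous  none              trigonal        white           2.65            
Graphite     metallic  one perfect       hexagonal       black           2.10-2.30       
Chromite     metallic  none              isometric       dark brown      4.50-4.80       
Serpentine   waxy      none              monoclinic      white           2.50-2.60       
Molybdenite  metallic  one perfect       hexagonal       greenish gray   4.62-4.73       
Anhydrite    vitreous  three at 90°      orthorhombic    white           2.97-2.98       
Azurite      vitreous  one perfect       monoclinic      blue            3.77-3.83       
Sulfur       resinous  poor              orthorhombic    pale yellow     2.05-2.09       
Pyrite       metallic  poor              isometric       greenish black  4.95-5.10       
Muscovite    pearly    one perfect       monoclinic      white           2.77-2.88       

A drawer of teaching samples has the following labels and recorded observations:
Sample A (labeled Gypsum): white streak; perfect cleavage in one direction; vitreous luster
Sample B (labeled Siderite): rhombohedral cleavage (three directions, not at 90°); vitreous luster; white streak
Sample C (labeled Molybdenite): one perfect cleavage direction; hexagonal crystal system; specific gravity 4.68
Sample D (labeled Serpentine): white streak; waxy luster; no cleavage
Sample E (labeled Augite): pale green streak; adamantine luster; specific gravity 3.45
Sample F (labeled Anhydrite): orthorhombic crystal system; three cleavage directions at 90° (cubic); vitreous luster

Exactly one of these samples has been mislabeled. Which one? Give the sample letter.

E

Sample A: every observation is compatible with the reference values for Gypsum.
Sample B: every observation is compatible with the reference values for Siderite.
Sample C: every observation is compatible with the reference values for Molybdenite.
Sample D: every observation is compatible with the reference values for Serpentine.
Sample E: Augite has vitreous luster, but the record shows adamantine luster — this label is wrong.
Sample F: every observation is compatible with the reference values for Anhydrite.
Sample E is the mislabeled one.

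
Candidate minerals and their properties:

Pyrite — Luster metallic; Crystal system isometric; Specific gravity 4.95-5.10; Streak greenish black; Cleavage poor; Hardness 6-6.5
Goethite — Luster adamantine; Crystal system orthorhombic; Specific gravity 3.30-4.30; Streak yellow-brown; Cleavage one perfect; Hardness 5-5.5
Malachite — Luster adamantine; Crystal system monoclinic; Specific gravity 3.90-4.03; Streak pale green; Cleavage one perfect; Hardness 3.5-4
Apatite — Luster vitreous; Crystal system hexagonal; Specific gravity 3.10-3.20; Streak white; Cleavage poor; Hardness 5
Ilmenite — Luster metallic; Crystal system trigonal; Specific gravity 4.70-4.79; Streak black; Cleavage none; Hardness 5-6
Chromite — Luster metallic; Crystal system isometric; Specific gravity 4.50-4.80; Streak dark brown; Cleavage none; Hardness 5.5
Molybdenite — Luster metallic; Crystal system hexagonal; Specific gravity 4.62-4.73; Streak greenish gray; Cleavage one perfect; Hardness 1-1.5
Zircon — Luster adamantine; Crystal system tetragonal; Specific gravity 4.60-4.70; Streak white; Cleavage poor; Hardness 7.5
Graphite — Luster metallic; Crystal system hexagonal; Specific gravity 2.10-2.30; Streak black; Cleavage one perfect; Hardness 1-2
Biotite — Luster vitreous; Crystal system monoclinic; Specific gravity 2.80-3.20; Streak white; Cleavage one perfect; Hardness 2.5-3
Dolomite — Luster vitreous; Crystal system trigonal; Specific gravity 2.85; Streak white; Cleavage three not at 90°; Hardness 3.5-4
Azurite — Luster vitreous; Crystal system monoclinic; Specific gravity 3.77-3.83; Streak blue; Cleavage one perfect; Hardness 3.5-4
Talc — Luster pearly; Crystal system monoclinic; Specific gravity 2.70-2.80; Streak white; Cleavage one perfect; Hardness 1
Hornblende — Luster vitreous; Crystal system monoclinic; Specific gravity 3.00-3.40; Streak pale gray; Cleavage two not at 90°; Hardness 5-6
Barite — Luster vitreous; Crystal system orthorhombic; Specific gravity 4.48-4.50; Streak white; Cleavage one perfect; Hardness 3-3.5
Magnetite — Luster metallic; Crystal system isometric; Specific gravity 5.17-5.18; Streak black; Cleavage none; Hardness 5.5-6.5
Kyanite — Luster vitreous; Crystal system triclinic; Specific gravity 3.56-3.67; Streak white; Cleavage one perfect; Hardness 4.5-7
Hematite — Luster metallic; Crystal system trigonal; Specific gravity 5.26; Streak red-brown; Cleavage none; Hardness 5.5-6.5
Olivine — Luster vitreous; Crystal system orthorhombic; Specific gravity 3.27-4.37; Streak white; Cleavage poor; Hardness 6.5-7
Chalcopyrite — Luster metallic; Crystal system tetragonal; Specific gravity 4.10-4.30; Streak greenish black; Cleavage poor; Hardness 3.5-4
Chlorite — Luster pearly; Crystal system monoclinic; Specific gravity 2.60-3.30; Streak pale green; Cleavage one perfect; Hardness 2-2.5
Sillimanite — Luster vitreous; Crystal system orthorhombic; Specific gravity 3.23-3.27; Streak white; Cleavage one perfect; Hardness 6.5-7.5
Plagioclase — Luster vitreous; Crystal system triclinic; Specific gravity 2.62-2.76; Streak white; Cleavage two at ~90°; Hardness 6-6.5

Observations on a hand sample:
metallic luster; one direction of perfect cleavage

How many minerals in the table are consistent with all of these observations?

Metallic luster: only Pyrite, Ilmenite, Chromite, Molybdenite, Graphite, Magnetite, Hematite, Chalcopyrite remain.
One direction of perfect cleavage: narrows the field to Molybdenite, Graphite.
Remaining candidates: Graphite, Molybdenite.
That is 2 minerals.

2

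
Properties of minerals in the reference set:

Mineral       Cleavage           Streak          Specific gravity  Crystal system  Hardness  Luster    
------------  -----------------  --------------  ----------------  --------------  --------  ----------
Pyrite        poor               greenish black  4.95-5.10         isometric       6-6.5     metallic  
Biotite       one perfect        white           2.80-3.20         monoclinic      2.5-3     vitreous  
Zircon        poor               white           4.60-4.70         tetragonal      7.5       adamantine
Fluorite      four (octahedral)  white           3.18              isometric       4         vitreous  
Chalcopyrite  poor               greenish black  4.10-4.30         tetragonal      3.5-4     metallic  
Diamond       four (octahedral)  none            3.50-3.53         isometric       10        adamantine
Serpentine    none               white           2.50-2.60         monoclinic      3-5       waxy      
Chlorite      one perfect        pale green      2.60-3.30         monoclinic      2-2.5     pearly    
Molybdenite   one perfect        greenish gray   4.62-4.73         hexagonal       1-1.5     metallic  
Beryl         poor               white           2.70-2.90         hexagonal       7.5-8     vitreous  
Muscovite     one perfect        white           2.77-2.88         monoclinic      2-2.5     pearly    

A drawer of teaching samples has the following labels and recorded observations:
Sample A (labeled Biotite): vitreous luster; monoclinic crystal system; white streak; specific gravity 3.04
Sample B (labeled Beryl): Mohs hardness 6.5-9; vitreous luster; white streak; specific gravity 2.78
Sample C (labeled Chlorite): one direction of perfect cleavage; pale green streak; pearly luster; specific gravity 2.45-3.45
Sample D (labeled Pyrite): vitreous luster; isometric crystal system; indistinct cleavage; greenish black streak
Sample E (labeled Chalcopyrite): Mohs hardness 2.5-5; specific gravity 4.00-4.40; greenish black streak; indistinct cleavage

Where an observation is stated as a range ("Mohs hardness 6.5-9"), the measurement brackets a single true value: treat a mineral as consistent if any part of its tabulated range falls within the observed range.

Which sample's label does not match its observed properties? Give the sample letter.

D

Sample A: all recorded properties match Biotite.
Sample B: all recorded properties match Beryl.
Sample C: all recorded properties match Chlorite.
Sample D: Pyrite has metallic luster, but the record shows vitreous luster — this label is wrong.
Sample E: all recorded properties match Chalcopyrite.
Only sample D is inconsistent with its label.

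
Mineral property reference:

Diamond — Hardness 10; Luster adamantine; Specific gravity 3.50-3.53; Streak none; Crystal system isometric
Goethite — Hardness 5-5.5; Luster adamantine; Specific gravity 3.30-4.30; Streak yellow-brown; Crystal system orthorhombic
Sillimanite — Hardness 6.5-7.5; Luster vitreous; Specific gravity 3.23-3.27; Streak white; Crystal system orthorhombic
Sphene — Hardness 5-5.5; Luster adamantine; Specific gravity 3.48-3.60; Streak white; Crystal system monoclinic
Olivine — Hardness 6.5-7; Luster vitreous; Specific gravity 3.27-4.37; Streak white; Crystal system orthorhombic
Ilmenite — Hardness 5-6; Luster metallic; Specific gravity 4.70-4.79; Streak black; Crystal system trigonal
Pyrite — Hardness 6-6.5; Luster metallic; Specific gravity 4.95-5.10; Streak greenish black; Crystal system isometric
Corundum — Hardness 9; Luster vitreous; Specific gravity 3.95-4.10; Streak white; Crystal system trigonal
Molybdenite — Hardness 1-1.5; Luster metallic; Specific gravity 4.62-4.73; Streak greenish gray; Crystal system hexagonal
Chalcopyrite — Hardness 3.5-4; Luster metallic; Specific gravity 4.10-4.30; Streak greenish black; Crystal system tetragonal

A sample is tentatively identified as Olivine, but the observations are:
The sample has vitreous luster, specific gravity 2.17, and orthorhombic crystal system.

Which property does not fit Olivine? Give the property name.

specific gravity

Vitreous luster: Olivine has vitreous luster — consistent.
Specific gravity 2.17: Olivine has SG 3.27-4.37 — outside the reference range.
Orthorhombic crystal system: Olivine has orthorhombic system — consistent.
Everything matches except the specific gravity.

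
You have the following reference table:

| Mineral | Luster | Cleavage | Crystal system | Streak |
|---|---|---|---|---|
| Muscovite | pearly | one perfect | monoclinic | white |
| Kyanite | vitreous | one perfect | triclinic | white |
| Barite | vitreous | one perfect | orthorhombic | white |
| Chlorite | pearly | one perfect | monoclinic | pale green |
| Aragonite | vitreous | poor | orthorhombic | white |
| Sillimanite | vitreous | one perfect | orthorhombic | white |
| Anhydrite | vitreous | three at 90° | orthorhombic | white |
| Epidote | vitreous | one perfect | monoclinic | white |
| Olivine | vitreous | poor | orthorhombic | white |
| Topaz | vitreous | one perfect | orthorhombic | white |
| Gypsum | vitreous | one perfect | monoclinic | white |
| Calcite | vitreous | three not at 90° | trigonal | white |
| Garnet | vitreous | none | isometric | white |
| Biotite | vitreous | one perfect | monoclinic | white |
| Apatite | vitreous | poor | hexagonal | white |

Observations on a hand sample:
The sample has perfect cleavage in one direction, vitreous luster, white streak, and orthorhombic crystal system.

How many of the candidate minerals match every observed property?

Perfect cleavage in one direction eliminates Aragonite, Anhydrite, Olivine, Calcite, Garnet, Apatite.
Vitreous luster is inconsistent with Muscovite, Chlorite.
White streak — all remaining candidates fit.
Orthorhombic crystal system — Barite, Sillimanite, Topaz remain.
Consistent with every observation: Barite, Sillimanite, Topaz.
That is 3 minerals.

3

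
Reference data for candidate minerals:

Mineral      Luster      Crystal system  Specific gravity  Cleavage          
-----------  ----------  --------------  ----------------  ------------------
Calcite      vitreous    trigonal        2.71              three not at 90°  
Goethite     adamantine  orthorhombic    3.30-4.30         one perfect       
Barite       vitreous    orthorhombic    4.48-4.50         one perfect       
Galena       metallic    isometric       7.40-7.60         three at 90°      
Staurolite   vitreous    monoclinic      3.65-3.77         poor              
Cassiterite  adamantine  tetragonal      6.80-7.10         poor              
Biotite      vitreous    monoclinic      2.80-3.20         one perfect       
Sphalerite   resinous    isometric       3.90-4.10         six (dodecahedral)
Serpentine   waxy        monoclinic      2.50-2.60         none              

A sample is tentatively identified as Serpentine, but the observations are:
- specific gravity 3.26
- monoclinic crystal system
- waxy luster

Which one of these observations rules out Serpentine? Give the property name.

specific gravity

Specific gravity 3.26: Serpentine has SG 2.50-2.60 — does not match.
Monoclinic crystal system: Serpentine has monoclinic system — consistent.
Waxy luster: Serpentine has waxy luster — consistent.
Everything matches except the specific gravity.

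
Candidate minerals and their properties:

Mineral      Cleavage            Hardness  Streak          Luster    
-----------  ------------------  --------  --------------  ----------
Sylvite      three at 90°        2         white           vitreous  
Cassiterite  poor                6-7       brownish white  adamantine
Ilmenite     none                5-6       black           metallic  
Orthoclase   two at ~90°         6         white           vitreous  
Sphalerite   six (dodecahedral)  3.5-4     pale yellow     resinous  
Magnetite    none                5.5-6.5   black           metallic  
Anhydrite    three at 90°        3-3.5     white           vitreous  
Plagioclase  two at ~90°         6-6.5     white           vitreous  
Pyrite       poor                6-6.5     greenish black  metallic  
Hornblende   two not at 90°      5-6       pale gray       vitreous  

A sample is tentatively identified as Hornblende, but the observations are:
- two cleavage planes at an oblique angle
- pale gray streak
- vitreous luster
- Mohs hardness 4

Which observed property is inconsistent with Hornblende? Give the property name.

Two cleavage planes at an oblique angle: Hornblende has cleavage two not at 90° — within range.
Pale gray streak: Hornblende has pale gray streak — within range.
Vitreous luster: Hornblende has vitreous luster — within range.
Mohs hardness 4: Hornblende has hardness 5-6 — outside the reference range.
The hardness is the one property that does not fit.

hardness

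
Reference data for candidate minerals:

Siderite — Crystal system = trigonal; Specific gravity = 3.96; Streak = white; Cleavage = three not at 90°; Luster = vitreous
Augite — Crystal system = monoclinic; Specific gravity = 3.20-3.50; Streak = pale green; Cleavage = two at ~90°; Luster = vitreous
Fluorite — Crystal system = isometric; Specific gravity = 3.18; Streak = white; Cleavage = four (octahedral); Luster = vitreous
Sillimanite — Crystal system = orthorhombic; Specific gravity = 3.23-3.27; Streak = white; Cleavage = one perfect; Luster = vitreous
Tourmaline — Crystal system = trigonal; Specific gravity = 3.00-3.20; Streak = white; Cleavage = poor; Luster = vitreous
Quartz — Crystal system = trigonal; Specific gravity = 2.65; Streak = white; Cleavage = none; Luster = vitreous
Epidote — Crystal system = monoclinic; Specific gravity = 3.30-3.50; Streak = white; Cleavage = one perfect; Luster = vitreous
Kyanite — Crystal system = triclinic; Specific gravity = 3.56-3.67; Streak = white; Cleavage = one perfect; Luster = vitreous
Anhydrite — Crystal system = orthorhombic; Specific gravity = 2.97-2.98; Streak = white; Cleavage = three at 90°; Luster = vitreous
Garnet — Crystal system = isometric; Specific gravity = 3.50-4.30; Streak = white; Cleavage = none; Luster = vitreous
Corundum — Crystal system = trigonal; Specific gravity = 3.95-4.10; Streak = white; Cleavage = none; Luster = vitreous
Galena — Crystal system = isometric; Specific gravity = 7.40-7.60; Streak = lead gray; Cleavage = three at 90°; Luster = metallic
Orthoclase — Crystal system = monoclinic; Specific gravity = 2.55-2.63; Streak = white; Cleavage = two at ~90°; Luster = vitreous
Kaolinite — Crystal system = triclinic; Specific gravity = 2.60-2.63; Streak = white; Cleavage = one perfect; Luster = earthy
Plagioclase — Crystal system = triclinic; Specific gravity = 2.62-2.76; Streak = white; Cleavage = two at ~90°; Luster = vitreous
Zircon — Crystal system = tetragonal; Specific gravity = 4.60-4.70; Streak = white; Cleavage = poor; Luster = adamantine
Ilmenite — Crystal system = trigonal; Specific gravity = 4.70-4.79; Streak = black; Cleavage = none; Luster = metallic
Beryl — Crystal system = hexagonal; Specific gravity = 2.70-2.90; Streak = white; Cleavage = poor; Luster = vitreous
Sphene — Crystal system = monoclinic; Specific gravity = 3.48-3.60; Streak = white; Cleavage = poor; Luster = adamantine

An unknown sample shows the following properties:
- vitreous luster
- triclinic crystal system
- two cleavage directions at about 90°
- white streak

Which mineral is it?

Plagioclase

Vitreous luster is inconsistent with Galena, Kaolinite, Zircon, Ilmenite, Sphene.
Triclinic crystal system: narrows the field to Kyanite, Plagioclase.
Two cleavage directions at about 90° rules out Kyanite.
White streak: consistent with all remaining minerals.
Plagioclase is the sole remaining match.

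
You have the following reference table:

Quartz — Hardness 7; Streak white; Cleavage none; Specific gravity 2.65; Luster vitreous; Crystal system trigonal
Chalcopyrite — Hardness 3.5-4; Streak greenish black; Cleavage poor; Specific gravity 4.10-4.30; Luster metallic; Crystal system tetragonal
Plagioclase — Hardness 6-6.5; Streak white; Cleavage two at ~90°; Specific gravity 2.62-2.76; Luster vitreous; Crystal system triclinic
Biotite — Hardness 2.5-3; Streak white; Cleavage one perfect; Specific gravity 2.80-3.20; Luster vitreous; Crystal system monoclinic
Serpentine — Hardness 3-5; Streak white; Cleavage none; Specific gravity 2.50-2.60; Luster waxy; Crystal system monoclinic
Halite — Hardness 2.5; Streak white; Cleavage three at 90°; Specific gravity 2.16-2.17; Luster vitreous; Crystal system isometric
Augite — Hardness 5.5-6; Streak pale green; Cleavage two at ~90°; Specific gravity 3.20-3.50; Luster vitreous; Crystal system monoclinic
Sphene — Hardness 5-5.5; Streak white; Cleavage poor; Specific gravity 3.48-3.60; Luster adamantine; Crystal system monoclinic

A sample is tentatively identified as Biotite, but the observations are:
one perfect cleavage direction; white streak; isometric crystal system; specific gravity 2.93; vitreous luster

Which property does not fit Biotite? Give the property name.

crystal system

One perfect cleavage direction: Biotite has cleavage one perfect — consistent.
White streak: Biotite has white streak — consistent.
Isometric crystal system: Biotite has monoclinic system — does not match.
Specific gravity 2.93: Biotite has SG 2.80-3.20 — consistent.
Vitreous luster: Biotite has vitreous luster — consistent.
The crystal system is the one property that does not fit.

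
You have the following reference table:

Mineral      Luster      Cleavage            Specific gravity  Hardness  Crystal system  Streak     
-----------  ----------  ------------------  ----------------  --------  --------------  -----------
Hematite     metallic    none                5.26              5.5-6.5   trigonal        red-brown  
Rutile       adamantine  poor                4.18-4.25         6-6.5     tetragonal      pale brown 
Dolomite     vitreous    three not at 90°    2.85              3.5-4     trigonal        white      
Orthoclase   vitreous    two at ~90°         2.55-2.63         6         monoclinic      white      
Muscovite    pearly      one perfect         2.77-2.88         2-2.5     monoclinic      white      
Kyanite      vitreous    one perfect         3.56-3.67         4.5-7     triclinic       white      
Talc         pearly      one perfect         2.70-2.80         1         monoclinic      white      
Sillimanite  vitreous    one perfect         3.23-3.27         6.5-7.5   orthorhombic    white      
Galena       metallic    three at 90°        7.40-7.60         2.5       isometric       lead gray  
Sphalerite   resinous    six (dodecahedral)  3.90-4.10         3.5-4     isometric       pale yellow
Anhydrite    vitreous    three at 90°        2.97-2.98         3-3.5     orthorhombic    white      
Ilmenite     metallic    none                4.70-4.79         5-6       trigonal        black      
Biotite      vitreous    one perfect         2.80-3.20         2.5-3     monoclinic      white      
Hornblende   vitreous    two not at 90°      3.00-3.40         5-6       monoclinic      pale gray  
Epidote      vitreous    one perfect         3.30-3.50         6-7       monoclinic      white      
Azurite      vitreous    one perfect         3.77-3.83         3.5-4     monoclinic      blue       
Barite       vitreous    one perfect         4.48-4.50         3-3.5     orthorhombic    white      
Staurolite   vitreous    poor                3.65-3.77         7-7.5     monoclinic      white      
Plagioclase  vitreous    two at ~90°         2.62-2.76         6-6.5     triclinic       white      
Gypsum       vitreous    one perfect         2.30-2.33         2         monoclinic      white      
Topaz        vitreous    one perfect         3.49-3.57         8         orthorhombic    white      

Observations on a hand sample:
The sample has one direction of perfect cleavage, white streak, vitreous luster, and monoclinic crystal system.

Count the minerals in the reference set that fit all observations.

3

One direction of perfect cleavage — leaves Muscovite, Kyanite, Talc, Sillimanite, Biotite, Epidote, Azurite, Barite, Gypsum, Topaz.
White streak excludes Azurite.
Vitreous luster is inconsistent with Muscovite, Talc.
Monoclinic crystal system — only Biotite, Epidote, Gypsum remain.
The minerals that satisfy all observations are Biotite, Epidote, Gypsum.
That is 3 minerals.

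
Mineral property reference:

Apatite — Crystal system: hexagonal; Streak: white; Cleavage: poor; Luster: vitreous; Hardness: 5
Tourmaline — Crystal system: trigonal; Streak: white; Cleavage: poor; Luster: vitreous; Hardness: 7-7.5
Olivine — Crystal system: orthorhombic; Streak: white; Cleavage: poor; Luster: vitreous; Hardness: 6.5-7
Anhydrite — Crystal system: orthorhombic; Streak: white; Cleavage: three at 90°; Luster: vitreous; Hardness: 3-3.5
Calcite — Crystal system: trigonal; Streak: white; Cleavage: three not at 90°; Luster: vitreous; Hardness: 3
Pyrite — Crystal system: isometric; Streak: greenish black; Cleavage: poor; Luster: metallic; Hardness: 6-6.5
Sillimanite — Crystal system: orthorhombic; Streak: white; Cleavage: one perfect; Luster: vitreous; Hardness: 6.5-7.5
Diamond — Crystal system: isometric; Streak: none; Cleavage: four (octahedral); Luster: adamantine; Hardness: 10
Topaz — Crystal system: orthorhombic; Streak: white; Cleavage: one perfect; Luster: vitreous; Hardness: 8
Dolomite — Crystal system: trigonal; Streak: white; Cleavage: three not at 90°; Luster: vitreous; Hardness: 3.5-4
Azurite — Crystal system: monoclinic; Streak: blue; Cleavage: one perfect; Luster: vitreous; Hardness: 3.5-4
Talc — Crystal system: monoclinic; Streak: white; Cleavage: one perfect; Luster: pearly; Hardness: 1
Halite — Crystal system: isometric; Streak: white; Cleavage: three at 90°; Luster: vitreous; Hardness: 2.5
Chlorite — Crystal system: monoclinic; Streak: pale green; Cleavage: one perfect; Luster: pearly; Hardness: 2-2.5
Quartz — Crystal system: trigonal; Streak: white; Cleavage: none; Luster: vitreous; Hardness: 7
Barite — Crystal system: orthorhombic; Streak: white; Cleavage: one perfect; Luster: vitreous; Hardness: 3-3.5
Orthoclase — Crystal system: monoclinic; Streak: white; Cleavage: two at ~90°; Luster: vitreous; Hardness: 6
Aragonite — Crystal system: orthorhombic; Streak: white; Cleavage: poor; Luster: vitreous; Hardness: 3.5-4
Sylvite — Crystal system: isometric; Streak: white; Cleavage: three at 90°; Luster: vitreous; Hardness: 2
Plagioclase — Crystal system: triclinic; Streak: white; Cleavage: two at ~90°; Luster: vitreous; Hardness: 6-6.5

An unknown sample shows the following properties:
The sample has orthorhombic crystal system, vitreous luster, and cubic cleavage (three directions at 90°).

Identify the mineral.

Anhydrite

Orthorhombic crystal system — Olivine, Anhydrite, Sillimanite, Topaz, Barite, Aragonite remain.
Vitreous luster — every remaining candidate is consistent.
Cubic cleavage (three directions at 90°) — narrows the field to Anhydrite.
Only Anhydrite satisfies all observations.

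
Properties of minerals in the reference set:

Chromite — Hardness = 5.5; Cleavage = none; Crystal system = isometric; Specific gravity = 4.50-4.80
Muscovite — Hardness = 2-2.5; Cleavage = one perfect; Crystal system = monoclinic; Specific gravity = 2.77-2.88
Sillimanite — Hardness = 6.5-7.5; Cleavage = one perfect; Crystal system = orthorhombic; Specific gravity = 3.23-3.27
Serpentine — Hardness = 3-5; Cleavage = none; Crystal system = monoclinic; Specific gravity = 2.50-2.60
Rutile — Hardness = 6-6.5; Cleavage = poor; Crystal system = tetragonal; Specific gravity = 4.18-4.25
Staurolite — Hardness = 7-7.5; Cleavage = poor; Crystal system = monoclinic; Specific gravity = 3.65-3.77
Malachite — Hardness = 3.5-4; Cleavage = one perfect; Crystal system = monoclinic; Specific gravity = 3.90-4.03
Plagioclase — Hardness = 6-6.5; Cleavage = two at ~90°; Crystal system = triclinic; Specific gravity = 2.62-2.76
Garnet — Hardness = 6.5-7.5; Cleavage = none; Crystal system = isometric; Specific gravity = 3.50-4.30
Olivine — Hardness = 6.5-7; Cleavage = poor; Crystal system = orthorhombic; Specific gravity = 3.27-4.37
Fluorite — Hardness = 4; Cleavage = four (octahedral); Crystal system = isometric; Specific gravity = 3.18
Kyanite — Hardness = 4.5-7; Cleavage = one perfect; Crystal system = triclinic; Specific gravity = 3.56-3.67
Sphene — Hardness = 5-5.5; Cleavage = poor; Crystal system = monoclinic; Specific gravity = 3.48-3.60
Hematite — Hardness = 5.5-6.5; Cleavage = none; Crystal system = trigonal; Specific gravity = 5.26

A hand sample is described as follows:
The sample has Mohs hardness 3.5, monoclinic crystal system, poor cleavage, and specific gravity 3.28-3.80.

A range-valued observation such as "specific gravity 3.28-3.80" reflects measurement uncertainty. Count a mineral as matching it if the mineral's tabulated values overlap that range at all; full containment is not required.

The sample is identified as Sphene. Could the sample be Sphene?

Mohs hardness 3.5 — Sphene has hardness 5-5.5; a mismatch.
Monoclinic crystal system — fits Sphene (monoclinic system).
Poor cleavage — fits Sphene (cleavage poor).
Specific gravity 3.28-3.80 — fits Sphene (SG 3.48-3.60).
The hardness observation rules out Sphene.

Inconsistent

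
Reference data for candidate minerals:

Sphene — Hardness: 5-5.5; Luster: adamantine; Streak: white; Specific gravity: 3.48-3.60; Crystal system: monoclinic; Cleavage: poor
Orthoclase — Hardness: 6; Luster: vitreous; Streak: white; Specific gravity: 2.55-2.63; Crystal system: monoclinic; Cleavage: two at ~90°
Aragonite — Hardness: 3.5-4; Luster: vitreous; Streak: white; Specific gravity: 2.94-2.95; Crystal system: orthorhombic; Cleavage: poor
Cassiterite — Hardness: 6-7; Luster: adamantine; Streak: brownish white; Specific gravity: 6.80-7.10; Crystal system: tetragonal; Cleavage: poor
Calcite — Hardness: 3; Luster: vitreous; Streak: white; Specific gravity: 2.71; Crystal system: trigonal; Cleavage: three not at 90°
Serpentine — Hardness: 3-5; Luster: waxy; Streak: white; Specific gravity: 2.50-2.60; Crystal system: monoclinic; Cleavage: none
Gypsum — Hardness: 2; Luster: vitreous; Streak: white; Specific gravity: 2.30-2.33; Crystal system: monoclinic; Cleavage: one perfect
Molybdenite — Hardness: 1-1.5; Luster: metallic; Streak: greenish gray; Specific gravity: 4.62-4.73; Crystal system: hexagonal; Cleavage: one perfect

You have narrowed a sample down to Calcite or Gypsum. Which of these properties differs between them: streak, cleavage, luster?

Streak: both white — no difference.
Cleavage: Calcite three not at 90°, Gypsum one perfect — these differ.
Luster: both vitreous — no difference.
Only cleavage differs between Calcite and Gypsum among the listed tests.

cleavage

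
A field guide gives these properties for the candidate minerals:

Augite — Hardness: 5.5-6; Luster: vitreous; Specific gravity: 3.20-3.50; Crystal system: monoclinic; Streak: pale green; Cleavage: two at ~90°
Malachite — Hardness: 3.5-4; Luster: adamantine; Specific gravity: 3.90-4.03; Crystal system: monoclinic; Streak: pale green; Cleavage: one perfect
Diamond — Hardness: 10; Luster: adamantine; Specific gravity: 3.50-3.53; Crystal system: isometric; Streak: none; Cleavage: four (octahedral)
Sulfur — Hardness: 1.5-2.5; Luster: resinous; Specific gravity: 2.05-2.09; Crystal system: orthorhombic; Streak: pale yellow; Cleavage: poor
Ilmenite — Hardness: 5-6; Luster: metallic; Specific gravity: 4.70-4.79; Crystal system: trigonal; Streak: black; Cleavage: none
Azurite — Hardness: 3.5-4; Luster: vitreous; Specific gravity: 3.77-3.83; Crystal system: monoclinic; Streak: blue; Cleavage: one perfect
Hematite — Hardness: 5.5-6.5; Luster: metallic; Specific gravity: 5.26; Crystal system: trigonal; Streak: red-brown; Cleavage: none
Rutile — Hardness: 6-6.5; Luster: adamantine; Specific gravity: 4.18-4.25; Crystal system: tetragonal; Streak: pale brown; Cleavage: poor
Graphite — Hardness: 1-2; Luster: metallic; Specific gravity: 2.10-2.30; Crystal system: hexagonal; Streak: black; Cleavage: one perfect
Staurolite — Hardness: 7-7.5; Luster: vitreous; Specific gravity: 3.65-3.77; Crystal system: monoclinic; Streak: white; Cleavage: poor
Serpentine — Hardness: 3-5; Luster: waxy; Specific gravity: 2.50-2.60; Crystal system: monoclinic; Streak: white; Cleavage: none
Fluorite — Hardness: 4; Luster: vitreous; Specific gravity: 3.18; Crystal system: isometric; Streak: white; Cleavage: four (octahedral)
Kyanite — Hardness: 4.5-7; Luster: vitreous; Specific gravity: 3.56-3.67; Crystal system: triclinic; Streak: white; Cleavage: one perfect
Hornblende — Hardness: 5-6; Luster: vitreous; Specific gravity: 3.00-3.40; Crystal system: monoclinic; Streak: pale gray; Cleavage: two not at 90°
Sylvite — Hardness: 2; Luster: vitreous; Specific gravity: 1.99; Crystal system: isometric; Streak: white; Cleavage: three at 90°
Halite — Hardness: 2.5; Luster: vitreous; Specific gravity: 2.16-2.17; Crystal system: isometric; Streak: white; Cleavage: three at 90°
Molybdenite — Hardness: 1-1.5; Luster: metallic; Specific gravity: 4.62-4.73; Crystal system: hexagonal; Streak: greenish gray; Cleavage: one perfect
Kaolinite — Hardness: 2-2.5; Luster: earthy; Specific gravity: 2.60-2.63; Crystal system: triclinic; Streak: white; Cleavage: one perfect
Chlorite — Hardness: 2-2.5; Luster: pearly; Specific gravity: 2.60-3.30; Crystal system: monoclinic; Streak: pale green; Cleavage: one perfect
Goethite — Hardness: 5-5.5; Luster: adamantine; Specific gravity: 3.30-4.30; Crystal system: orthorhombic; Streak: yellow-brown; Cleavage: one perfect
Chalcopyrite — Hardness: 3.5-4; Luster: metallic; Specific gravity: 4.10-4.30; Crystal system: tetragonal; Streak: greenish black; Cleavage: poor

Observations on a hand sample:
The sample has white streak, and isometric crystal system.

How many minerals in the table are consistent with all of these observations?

White streak — narrows the field to Staurolite, Serpentine, Fluorite, Kyanite, Sylvite, Halite, Kaolinite.
Isometric crystal system — Fluorite, Sylvite, Halite remain.
Consistent with every observation: Fluorite, Halite, Sylvite.
That is 3 minerals.

3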